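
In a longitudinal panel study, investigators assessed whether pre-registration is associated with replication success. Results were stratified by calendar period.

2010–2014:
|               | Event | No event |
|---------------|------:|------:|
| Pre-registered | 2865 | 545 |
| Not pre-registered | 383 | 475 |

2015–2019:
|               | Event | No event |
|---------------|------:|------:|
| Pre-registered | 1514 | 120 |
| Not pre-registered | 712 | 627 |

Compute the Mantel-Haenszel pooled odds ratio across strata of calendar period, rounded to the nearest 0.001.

8.219

OR_MH = Σ(aᵢdᵢ/nᵢ) / Σ(bᵢcᵢ/nᵢ), where nᵢ is the stratum total.
Stratum 1 (2010–2014): n = 4268; a·d/n = 2865·475/4268 = 318.8554; b·c/n = 545·383/4268 = 48.9070
Stratum 2 (2015–2019): n = 2973; a·d/n = 1514·627/2973 = 319.2997; b·c/n = 120·712/2973 = 28.7386
OR_MH = (318.8554 + 319.2997) / (48.9070 + 28.7386) = 638.1551 / 77.6456 = 8.21882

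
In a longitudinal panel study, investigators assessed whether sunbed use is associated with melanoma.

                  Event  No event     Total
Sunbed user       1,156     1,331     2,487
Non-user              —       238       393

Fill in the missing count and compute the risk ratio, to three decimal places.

1.179

The missing cell is in the unexposed row: 393 − 238 = 155.
So a = 1156, b = 1331, c = 155, d = 238.
RR = [a/(a+b)] / [c/(c+d)] = (1156/2487) / (155/393) = 0.46482/0.39440 = 1.17854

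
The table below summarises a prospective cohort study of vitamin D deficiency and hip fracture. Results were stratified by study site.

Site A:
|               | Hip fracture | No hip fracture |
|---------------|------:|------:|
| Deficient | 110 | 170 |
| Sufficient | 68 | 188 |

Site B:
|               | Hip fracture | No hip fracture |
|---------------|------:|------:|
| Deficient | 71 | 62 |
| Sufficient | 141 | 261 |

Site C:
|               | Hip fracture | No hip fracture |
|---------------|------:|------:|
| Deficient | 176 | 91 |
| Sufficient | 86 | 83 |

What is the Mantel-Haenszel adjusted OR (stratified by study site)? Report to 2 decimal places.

1.91

OR_MH = Σ(aᵢdᵢ/nᵢ) / Σ(bᵢcᵢ/nᵢ), where nᵢ is the stratum total.
Stratum 1 (Site A): n = 536; a·d/n = 110·188/536 = 38.5821; b·c/n = 170·68/536 = 21.5672
Stratum 2 (Site B): n = 535; a·d/n = 71·261/535 = 34.6374; b·c/n = 62·141/535 = 16.3402
Stratum 3 (Site C): n = 436; a·d/n = 176·83/436 = 33.5046; b·c/n = 91·86/436 = 17.9495
OR_MH = (38.5821 + 34.6374 + 33.5046) / (21.5672 + 16.3402 + 17.9495) = 106.7241 / 55.8569 = 1.91067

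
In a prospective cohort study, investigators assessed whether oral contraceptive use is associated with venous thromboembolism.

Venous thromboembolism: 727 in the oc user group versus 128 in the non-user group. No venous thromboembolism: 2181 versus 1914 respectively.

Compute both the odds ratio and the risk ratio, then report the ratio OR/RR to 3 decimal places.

1.250

From the description: a = 727, b = 2181, c = 128, d = 1914.
OR = (727·1914)/(2181·128) = 1391478/279168 = 4.98438
Risk in exposed = 727/2908 = 0.25000; risk in unexposed = 128/2042 = 0.06268; RR = 3.98828
OR/RR = 4.98438 / 3.98828 = 1.24976
The outcome is not rare, so the OR lies further from 1 than the RR.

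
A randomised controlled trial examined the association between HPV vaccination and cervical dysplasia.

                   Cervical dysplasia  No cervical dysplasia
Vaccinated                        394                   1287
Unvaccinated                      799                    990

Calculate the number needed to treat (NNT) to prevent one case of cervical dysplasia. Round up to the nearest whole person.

Risk in treated group = 394/1681 = 0.23438; risk in control = 799/1789 = 0.44662.
Absolute risk reduction = 0.44662 − 0.23438 = 0.21223
NNT = 1 / ARR = 1 / 0.21223 = 4.712 → round up → 5

5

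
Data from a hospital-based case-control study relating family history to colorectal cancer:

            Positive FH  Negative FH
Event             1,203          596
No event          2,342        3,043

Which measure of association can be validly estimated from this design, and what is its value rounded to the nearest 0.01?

Reading the table with exposure as columns: a = 1203 (Positive FH, case), b = 2342 (Positive FH, non-case), c = 596 (Negative FH, case), d = 3043.
This is a hospital-based case-control study: participants were sampled on outcome status, so risks in the source population cannot be estimated directly — relative risk is not valid here. The odds ratio is the appropriate measure.
OR = (a·d)/(b·c) = (1203 × 3043) / (2342 × 596) = 3660729 / 1395832 = 2.62261

2.62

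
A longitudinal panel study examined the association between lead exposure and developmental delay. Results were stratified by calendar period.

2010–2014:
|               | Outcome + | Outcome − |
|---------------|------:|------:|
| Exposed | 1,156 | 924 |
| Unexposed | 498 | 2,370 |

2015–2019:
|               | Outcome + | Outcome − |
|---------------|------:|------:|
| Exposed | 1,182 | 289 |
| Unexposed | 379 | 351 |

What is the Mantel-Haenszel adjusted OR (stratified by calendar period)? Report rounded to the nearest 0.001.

5.199

OR_MH = Σ(aᵢdᵢ/nᵢ) / Σ(bᵢcᵢ/nᵢ), where nᵢ is the stratum total.
Stratum 1 (2010–2014): n = 4948; a·d/n = 1156·2370/4948 = 553.7025; b·c/n = 924·498/4948 = 92.9976
Stratum 2 (2015–2019): n = 2201; a·d/n = 1182·351/2201 = 188.4970; b·c/n = 289·379/2201 = 49.7642
OR_MH = (553.7025 + 188.4970) / (92.9976 + 49.7642) = 742.1996 / 142.7618 = 5.19887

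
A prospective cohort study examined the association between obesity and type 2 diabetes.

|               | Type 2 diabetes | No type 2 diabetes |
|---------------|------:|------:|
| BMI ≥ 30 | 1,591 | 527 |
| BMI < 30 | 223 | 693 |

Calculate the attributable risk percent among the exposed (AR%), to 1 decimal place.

Cells: a = 1591, b = 527, c = 223, d = 693.
Risk in exposed = 1591/2118 = 0.75118; risk in unexposed = 223/916 = 0.24345.
RR = 0.75118/0.24345 = 3.08557
AR% = (RR − 1)/RR × 100 = (3.08557 − 1)/3.08557 × 100 = 67.5910%

67.6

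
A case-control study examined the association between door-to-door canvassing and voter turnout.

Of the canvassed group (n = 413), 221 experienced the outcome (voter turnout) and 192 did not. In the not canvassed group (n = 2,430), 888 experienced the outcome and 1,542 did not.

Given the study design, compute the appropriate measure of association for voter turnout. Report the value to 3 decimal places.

1.999

From the description: a = 221, b = 192, c = 888, d = 1542.
This is a case-control study: participants were sampled on outcome status, so risks in the source population cannot be estimated directly — relative risk is not valid here. The odds ratio is the appropriate measure.
OR = (a·d)/(b·c) = (221 × 1542) / (192 × 888) = 340782 / 170496 = 1.99877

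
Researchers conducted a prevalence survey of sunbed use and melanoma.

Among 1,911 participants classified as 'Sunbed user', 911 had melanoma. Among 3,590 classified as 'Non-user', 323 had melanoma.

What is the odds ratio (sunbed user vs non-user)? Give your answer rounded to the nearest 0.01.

9.21

From the description: a = 911, b = 1000, c = 323, d = 3267.
OR = (a·d)/(b·c) = (911 × 3267) / (1000 × 323) = 2976237 / 323000 = 9.21436
The odds of melanoma are about 9.21 times as high in the sunbed user group.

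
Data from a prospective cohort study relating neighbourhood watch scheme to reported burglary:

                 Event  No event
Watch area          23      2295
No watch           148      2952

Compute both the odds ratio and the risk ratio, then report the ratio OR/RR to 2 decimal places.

0.96

Cells: a = 23, b = 2295, c = 148, d = 2952.
OR = (23·2952)/(2295·148) = 67896/339660 = 0.19989
Risk in exposed = 23/2318 = 0.00992; risk in unexposed = 148/3100 = 0.04774; RR = 0.20783
OR/RR = 0.19989 / 0.20783 = 0.96180
The outcome is rare in both groups, so OR ≈ RR (ratio near 1).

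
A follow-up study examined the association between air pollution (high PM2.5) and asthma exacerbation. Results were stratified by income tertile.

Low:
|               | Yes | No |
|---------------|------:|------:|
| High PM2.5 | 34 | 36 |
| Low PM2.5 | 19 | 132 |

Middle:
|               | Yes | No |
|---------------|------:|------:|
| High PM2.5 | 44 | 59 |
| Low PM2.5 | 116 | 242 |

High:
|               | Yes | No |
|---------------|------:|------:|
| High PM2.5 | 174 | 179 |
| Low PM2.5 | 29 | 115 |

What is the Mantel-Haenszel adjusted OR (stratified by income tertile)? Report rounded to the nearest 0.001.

OR_MH = Σ(aᵢdᵢ/nᵢ) / Σ(bᵢcᵢ/nᵢ), where nᵢ is the stratum total.
Stratum 1 (Low): n = 221; a·d/n = 34·132/221 = 20.3077; b·c/n = 36·19/221 = 3.0950
Stratum 2 (Middle): n = 461; a·d/n = 44·242/461 = 23.0976; b·c/n = 59·116/461 = 14.8460
Stratum 3 (High): n = 497; a·d/n = 174·115/497 = 40.2616; b·c/n = 179·29/497 = 10.4447
OR_MH = (20.3077 + 23.0976 + 40.2616) / (3.0950 + 14.8460 + 10.4447) = 83.6669 / 28.3857 = 2.94750

2.948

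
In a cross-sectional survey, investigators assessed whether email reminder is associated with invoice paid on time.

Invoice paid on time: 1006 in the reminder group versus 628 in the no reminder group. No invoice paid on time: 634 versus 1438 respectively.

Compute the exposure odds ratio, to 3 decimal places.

3.633

From the description: a = 1006, b = 634, c = 628, d = 1438.
OR = (a·d)/(b·c) = (1006 × 1438) / (634 × 628) = 1446628 / 398152 = 3.63336
The odds of invoice paid on time are about 3.63 times as high in the reminder group.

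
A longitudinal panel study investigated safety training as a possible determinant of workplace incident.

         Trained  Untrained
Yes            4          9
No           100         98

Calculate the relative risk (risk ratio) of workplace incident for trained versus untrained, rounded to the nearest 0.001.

0.457

Reading the table with exposure as columns: a = 4 (Trained, case), b = 100 (Trained, non-case), c = 9 (Untrained, case), d = 98.
Risk in exposed = 4/104 = 0.03846; risk in unexposed = 9/107 = 0.08411.
RR = 0.03846 / 0.08411 = 0.45726
The risk is 54% lower among the exposed than among the unexposed.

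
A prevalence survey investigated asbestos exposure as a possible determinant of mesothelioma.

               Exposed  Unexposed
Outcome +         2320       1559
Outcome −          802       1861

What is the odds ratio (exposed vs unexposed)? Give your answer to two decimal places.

Reading the table with exposure as columns: a = 2320 (Exposed, case), b = 802 (Exposed, non-case), c = 1559 (Unexposed, case), d = 1861.
OR = (a·d)/(b·c) = (2320 × 1861) / (802 × 1559) = 4317520 / 1250318 = 3.45314
The odds of mesothelioma are about 3.45 times as high in the exposed group.

3.45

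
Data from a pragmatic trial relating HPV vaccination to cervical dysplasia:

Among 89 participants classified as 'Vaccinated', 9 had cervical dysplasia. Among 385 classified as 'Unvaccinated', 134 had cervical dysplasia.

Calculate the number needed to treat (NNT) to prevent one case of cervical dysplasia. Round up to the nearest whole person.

5

Risk in treated group = 9/89 = 0.10112; risk in control = 134/385 = 0.34805.
Absolute risk reduction = 0.34805 − 0.10112 = 0.24693
NNT = 1 / ARR = 1 / 0.24693 = 4.050 → round up → 5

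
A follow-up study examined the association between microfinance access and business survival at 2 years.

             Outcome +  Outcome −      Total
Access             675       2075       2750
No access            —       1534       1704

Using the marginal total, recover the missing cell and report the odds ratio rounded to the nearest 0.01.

2.94

The missing cell is in the unexposed row: 1704 − 1534 = 170.
So a = 675, b = 2075, c = 170, d = 1534.
OR = (a·d)/(b·c) = (675 × 1534) / (2075 × 170) = 1035450 / 352750 = 2.93536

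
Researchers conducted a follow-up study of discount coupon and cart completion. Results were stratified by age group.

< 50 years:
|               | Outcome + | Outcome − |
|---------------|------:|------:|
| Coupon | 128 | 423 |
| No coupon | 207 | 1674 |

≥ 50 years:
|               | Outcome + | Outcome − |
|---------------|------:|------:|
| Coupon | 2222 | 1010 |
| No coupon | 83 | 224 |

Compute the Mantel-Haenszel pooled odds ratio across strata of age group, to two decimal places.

3.83

OR_MH = Σ(aᵢdᵢ/nᵢ) / Σ(bᵢcᵢ/nᵢ), where nᵢ is the stratum total.
Stratum 1 (< 50 years): n = 2432; a·d/n = 128·1674/2432 = 88.1053; b·c/n = 423·207/2432 = 36.0037
Stratum 2 (≥ 50 years): n = 3539; a·d/n = 2222·224/3539 = 140.6409; b·c/n = 1010·83/3539 = 23.6875
OR_MH = (88.1053 + 140.6409) / (36.0037 + 23.6875) = 228.7461 / 59.6912 = 3.83216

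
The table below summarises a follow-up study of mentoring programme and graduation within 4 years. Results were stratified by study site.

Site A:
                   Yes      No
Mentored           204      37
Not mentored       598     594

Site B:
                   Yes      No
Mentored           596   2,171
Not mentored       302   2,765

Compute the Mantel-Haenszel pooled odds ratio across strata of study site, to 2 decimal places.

OR_MH = Σ(aᵢdᵢ/nᵢ) / Σ(bᵢcᵢ/nᵢ), where nᵢ is the stratum total.
Stratum 1 (Site A): n = 1433; a·d/n = 204·594/1433 = 84.5611; b·c/n = 37·598/1433 = 15.4403
Stratum 2 (Site B): n = 5834; a·d/n = 596·2765/5834 = 282.4717; b·c/n = 2171·302/5834 = 112.3829
OR_MH = (84.5611 + 282.4717) / (15.4403 + 112.3829) = 367.0328 / 127.8233 = 2.87141

2.87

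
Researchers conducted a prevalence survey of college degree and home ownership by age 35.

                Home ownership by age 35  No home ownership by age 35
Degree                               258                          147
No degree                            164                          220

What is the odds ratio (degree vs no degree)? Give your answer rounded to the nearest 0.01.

Cells: a = 258, b = 147, c = 164, d = 220.
OR = (a·d)/(b·c) = (258 × 220) / (147 × 164) = 56760 / 24108 = 2.35441
The odds of home ownership by age 35 are about 2.35 times as high in the degree group.

2.35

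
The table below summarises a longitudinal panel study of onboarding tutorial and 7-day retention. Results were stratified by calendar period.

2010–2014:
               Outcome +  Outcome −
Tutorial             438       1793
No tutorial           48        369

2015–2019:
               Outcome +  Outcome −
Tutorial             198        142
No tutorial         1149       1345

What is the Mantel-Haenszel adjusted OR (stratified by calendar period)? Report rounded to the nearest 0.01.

1.72

OR_MH = Σ(aᵢdᵢ/nᵢ) / Σ(bᵢcᵢ/nᵢ), where nᵢ is the stratum total.
Stratum 1 (2010–2014): n = 2648; a·d/n = 438·369/2648 = 61.0355; b·c/n = 1793·48/2648 = 32.5015
Stratum 2 (2015–2019): n = 2834; a·d/n = 198·1345/2834 = 93.9697; b·c/n = 142·1149/2834 = 57.5716
OR_MH = (61.0355 + 93.9697) / (32.5015 + 57.5716) = 155.0052 / 90.0731 = 1.72088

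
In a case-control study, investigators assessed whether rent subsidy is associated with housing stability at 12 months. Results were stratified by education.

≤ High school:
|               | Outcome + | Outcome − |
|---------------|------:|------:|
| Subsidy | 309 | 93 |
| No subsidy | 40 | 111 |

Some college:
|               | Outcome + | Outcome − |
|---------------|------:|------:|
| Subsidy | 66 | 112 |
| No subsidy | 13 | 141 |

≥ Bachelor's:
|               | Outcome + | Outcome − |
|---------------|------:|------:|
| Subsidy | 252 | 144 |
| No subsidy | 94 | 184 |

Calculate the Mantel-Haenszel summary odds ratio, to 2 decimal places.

OR_MH = Σ(aᵢdᵢ/nᵢ) / Σ(bᵢcᵢ/nᵢ), where nᵢ is the stratum total.
Stratum 1 (≤ High school): n = 553; a·d/n = 309·111/553 = 62.0235; b·c/n = 93·40/553 = 6.7269
Stratum 2 (Some college): n = 332; a·d/n = 66·141/332 = 28.0301; b·c/n = 112·13/332 = 4.3855
Stratum 3 (≥ Bachelor's): n = 674; a·d/n = 252·184/674 = 68.7953; b·c/n = 144·94/674 = 20.0831
OR_MH = (62.0235 + 28.0301 + 68.7953) / (6.7269 + 4.3855 + 20.0831) = 158.8489 / 31.1956 = 5.09203

5.09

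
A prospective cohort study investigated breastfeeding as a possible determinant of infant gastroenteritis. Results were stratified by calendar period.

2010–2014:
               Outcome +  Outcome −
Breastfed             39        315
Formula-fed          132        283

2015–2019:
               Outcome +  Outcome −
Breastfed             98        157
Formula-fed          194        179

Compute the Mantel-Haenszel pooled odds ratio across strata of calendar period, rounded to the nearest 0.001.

0.412

OR_MH = Σ(aᵢdᵢ/nᵢ) / Σ(bᵢcᵢ/nᵢ), where nᵢ is the stratum total.
Stratum 1 (2010–2014): n = 769; a·d/n = 39·283/769 = 14.3524; b·c/n = 315·132/769 = 54.0702
Stratum 2 (2015–2019): n = 628; a·d/n = 98·179/628 = 27.9331; b·c/n = 157·194/628 = 48.5000
OR_MH = (14.3524 + 27.9331) / (54.0702 + 48.5000) = 42.2855 / 102.5702 = 0.41226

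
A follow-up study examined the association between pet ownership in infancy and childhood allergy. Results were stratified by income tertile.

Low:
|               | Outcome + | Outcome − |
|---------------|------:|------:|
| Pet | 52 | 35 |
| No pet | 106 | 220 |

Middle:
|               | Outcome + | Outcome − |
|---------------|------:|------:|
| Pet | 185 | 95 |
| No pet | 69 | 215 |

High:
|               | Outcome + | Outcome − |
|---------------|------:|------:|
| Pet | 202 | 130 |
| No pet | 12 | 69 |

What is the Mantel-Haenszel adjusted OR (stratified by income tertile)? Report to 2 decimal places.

5.41

OR_MH = Σ(aᵢdᵢ/nᵢ) / Σ(bᵢcᵢ/nᵢ), where nᵢ is the stratum total.
Stratum 1 (Low): n = 413; a·d/n = 52·220/413 = 27.6998; b·c/n = 35·106/413 = 8.9831
Stratum 2 (Middle): n = 564; a·d/n = 185·215/564 = 70.5230; b·c/n = 95·69/564 = 11.6223
Stratum 3 (High): n = 413; a·d/n = 202·69/413 = 33.7482; b·c/n = 130·12/413 = 3.7772
OR_MH = (27.6998 + 70.5230 + 33.7482) / (8.9831 + 11.6223 + 3.7772) = 131.9710 / 24.3826 = 5.41250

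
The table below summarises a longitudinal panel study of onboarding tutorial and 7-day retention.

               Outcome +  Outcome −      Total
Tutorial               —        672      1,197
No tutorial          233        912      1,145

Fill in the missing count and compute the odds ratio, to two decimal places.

3.06

The missing cell is in the exposed row: 1197 − 672 = 525.
So a = 525, b = 672, c = 233, d = 912.
OR = (a·d)/(b·c) = (525 × 912) / (672 × 233) = 478800 / 156576 = 3.05794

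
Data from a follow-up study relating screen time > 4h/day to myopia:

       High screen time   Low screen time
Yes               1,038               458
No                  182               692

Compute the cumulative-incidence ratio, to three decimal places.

2.136

Reading the table with exposure as columns: a = 1038 (High screen time, case), b = 182 (High screen time, non-case), c = 458 (Low screen time, case), d = 692.
Risk in exposed = 1038/1220 = 0.85082; risk in unexposed = 458/1150 = 0.39826.
RR = 0.85082 / 0.39826 = 2.13634
The risk among the exposed is 2.14 times that among the unexposed.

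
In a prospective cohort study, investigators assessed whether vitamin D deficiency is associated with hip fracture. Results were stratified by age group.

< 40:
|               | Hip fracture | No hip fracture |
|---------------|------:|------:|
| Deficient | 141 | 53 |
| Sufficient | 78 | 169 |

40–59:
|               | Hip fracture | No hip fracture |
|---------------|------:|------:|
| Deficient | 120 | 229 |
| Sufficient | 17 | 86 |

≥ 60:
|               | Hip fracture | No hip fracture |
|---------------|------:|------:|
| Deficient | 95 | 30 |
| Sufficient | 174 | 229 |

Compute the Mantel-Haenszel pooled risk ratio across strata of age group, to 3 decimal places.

2.018

RR_MH = Σ(aᵢ·n₀ᵢ/nᵢ) / Σ(cᵢ·n₁ᵢ/nᵢ), with n₁ᵢ = aᵢ+bᵢ (exposed), n₀ᵢ = cᵢ+dᵢ (unexposed), nᵢ = n₁ᵢ+n₀ᵢ.
Stratum 1 (< 40): n₁ = 194, n₀ = 247, n = 441; a·n₀/n = 141·247/441 = 78.9728; c·n₁/n = 78·194/441 = 34.3129
Stratum 2 (40–59): n₁ = 349, n₀ = 103, n = 452; a·n₀/n = 120·103/452 = 27.3451; c·n₁/n = 17·349/452 = 13.1261
Stratum 3 (≥ 60): n₁ = 125, n₀ = 403, n = 528; a·n₀/n = 95·403/528 = 72.5095; c·n₁/n = 174·125/528 = 41.1932
RR_MH = (78.9728 + 27.3451 + 72.5095) / (34.3129 + 13.1261 + 41.1932) = 178.8274 / 88.6322 = 2.01763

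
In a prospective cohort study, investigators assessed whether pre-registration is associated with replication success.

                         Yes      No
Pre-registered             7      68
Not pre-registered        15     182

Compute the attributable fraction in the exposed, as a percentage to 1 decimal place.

Cells: a = 7, b = 68, c = 15, d = 182.
Risk in exposed = 7/75 = 0.09333; risk in unexposed = 15/197 = 0.07614.
RR = 0.09333/0.07614 = 1.22578
AR% = (RR − 1)/RR × 100 = (1.22578 − 1)/1.22578 × 100 = 18.4191%

18.4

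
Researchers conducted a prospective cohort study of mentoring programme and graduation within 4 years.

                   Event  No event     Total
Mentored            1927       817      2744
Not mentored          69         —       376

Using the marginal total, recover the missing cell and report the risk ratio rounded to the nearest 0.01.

3.83

The missing cell is in the unexposed row: 376 − 69 = 307.
So a = 1927, b = 817, c = 69, d = 307.
RR = [a/(a+b)] / [c/(c+d)] = (1927/2744) / (69/376) = 0.70226/0.18351 = 3.82681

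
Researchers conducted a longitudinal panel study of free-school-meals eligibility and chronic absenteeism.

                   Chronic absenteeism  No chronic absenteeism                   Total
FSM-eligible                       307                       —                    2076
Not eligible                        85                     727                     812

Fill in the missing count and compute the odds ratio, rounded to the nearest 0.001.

1.484

The missing cell is in the exposed row: 2076 − 307 = 1769.
So a = 307, b = 1769, c = 85, d = 727.
OR = (a·d)/(b·c) = (307 × 727) / (1769 × 85) = 223189 / 150365 = 1.48431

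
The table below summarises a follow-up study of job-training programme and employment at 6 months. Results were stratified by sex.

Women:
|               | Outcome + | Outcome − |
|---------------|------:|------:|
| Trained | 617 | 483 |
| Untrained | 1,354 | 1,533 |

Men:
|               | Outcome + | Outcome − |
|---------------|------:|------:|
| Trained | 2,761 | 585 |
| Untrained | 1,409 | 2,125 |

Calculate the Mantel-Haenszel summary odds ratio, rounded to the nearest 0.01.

OR_MH = Σ(aᵢdᵢ/nᵢ) / Σ(bᵢcᵢ/nᵢ), where nᵢ is the stratum total.
Stratum 1 (Women): n = 3987; a·d/n = 617·1533/3987 = 237.2363; b·c/n = 483·1354/3987 = 164.0286
Stratum 2 (Men): n = 6880; a·d/n = 2761·2125/6880 = 852.7798; b·c/n = 585·1409/6880 = 119.8060
OR_MH = (237.2363 + 852.7798) / (164.0286 + 119.8060) = 1090.0161 / 283.8346 = 3.84032

3.84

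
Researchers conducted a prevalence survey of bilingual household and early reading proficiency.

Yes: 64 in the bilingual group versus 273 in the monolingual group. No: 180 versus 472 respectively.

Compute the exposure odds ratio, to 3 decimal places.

From the description: a = 64, b = 180, c = 273, d = 472.
OR = (a·d)/(b·c) = (64 × 472) / (180 × 273) = 30208 / 49140 = 0.61473
Exposure is associated with lower odds of early reading proficiency (OR = 0.61 < 1).

0.615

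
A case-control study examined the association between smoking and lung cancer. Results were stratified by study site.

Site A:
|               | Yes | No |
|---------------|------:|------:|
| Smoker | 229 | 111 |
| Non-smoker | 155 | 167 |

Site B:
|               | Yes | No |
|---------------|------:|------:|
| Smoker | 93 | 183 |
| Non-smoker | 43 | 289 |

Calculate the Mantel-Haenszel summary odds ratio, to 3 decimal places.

OR_MH = Σ(aᵢdᵢ/nᵢ) / Σ(bᵢcᵢ/nᵢ), where nᵢ is the stratum total.
Stratum 1 (Site A): n = 662; a·d/n = 229·167/662 = 57.7689; b·c/n = 111·155/662 = 25.9894
Stratum 2 (Site B): n = 608; a·d/n = 93·289/608 = 44.2056; b·c/n = 183·43/608 = 12.9424
OR_MH = (57.7689 + 44.2056) / (25.9894 + 12.9424) = 101.9745 / 38.9319 = 2.61931

2.619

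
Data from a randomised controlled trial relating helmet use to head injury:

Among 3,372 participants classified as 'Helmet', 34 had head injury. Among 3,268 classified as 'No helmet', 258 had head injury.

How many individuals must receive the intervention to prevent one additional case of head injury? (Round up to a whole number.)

Risk in treated group = 34/3372 = 0.01008; risk in control = 258/3268 = 0.07895.
Absolute risk reduction = 0.07895 − 0.01008 = 0.06886
NNT = 1 / ARR = 1 / 0.06886 = 14.521 → round up → 15

15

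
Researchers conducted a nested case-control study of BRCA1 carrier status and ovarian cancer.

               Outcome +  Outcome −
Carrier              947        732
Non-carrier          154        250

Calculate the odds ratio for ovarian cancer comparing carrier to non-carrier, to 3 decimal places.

2.100

Cells: a = 947, b = 732, c = 154, d = 250.
OR = (a·d)/(b·c) = (947 × 250) / (732 × 154) = 236750 / 112728 = 2.10019
The odds of ovarian cancer are about 2.10 times as high in the carrier group.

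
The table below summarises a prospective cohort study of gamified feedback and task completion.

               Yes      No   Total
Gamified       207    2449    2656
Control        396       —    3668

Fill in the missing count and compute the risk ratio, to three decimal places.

0.722

The missing cell is in the unexposed row: 3668 − 396 = 3272.
So a = 207, b = 2449, c = 396, d = 3272.
RR = [a/(a+b)] / [c/(c+d)] = (207/2656) / (396/3668) = 0.07794/0.10796 = 0.72190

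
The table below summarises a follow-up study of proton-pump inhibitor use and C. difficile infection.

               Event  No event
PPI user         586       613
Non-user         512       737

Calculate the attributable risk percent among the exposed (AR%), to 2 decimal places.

Cells: a = 586, b = 613, c = 512, d = 737.
Risk in exposed = 586/1199 = 0.48874; risk in unexposed = 512/1249 = 0.40993.
RR = 0.48874/0.40993 = 1.19226
AR% = (RR − 1)/RR × 100 = (1.19226 − 1)/1.19226 × 100 = 16.1257%

16.13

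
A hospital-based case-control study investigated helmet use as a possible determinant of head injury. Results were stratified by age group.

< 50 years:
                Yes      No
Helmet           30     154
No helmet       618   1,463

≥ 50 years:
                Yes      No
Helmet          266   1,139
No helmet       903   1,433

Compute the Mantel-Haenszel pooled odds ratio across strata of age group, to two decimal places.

OR_MH = Σ(aᵢdᵢ/nᵢ) / Σ(bᵢcᵢ/nᵢ), where nᵢ is the stratum total.
Stratum 1 (< 50 years): n = 2265; a·d/n = 30·1463/2265 = 19.3775; b·c/n = 154·618/2265 = 42.0185
Stratum 2 (≥ 50 years): n = 3741; a·d/n = 266·1433/3741 = 101.8920; b·c/n = 1139·903/3741 = 274.9310
OR_MH = (19.3775 + 101.8920) / (42.0185 + 274.9310) = 121.2695 / 316.9496 = 0.38261

0.38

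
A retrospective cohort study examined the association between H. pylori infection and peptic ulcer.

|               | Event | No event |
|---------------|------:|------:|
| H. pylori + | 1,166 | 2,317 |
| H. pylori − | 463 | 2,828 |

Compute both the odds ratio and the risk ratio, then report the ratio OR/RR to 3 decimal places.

1.292

Cells: a = 1166, b = 2317, c = 463, d = 2828.
OR = (1166·2828)/(2317·463) = 3297448/1072771 = 3.07377
Risk in exposed = 1166/3483 = 0.33477; risk in unexposed = 463/3291 = 0.14069; RR = 2.37953
OR/RR = 3.07377 / 2.37953 = 1.29175
The outcome is not rare, so the OR lies further from 1 than the RR.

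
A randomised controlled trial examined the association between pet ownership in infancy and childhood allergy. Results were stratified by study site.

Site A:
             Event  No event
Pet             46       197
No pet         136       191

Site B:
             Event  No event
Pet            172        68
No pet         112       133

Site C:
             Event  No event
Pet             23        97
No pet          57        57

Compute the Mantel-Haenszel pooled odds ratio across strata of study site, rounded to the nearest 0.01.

OR_MH = Σ(aᵢdᵢ/nᵢ) / Σ(bᵢcᵢ/nᵢ), where nᵢ is the stratum total.
Stratum 1 (Site A): n = 570; a·d/n = 46·191/570 = 15.4140; b·c/n = 197·136/570 = 47.0035
Stratum 2 (Site B): n = 485; a·d/n = 172·133/485 = 47.1670; b·c/n = 68·112/485 = 15.7031
Stratum 3 (Site C): n = 234; a·d/n = 23·57/234 = 5.6026; b·c/n = 97·57/234 = 23.6282
OR_MH = (15.4140 + 47.1670 + 5.6026) / (47.0035 + 15.7031 + 23.6282) = 68.1836 / 86.3348 = 0.78976

0.79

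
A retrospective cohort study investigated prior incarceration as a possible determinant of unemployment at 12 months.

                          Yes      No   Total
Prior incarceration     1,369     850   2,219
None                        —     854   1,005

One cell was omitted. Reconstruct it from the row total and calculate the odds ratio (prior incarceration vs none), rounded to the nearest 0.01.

9.11

The missing cell is in the unexposed row: 1005 − 854 = 151.
So a = 1369, b = 850, c = 151, d = 854.
OR = (a·d)/(b·c) = (1369 × 854) / (850 × 151) = 1169126 / 128350 = 9.10889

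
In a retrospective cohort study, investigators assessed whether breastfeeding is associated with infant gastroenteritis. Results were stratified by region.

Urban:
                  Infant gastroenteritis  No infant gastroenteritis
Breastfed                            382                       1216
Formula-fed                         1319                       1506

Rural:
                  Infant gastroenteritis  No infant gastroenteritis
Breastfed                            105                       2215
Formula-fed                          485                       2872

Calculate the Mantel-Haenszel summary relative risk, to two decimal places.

RR_MH = Σ(aᵢ·n₀ᵢ/nᵢ) / Σ(cᵢ·n₁ᵢ/nᵢ), with n₁ᵢ = aᵢ+bᵢ (exposed), n₀ᵢ = cᵢ+dᵢ (unexposed), nᵢ = n₁ᵢ+n₀ᵢ.
Stratum 1 (Urban): n₁ = 1598, n₀ = 2825, n = 4423; a·n₀/n = 382·2825/4423 = 243.9860; c·n₁/n = 1319·1598/4423 = 476.5458
Stratum 2 (Rural): n₁ = 2320, n₀ = 3357, n = 5677; a·n₀/n = 105·3357/5677 = 62.0900; c·n₁/n = 485·2320/5677 = 198.2033
RR_MH = (243.9860 + 62.0900) / (476.5458 + 198.2033) = 306.0760 / 674.7491 = 0.45361

0.45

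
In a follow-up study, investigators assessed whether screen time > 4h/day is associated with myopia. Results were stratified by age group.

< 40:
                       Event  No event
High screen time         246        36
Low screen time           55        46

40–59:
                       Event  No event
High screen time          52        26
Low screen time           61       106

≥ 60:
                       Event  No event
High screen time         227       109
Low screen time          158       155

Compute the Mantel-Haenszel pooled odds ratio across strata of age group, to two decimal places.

OR_MH = Σ(aᵢdᵢ/nᵢ) / Σ(bᵢcᵢ/nᵢ), where nᵢ is the stratum total.
Stratum 1 (< 40): n = 383; a·d/n = 246·46/383 = 29.5457; b·c/n = 36·55/383 = 5.1697
Stratum 2 (40–59): n = 245; a·d/n = 52·106/245 = 22.4980; b·c/n = 26·61/245 = 6.4735
Stratum 3 (≥ 60): n = 649; a·d/n = 227·155/649 = 54.2142; b·c/n = 109·158/649 = 26.5362
OR_MH = (29.5457 + 22.4980 + 54.2142) / (5.1697 + 6.4735 + 26.5362) = 106.2578 / 38.1794 = 2.78312

2.78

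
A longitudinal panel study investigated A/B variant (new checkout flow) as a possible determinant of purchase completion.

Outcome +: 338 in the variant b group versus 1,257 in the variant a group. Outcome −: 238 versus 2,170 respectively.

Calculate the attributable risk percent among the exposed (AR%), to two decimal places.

37.49

From the description: a = 338, b = 238, c = 1257, d = 2170.
Risk in exposed = 338/576 = 0.58681; risk in unexposed = 1257/3427 = 0.36679.
RR = 0.58681/0.36679 = 1.59983
AR% = (RR − 1)/RR × 100 = (1.59983 − 1)/1.59983 × 100 = 37.4932%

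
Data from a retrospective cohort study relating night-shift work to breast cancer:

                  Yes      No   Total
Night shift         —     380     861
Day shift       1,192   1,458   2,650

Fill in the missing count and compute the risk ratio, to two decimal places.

The missing cell is in the exposed row: 861 − 380 = 481.
So a = 481, b = 380, c = 1192, d = 1458.
RR = [a/(a+b)] / [c/(c+d)] = (481/861) / (1192/2650) = 0.55865/0.44981 = 1.24197

1.24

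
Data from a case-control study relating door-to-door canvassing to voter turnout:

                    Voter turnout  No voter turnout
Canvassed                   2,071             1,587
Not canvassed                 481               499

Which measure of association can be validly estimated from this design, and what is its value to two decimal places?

1.35

Cells: a = 2071, b = 1587, c = 481, d = 499.
This is a case-control study: participants were sampled on outcome status, so risks in the source population cannot be estimated directly — relative risk is not valid here. The odds ratio is the appropriate measure.
OR = (a·d)/(b·c) = (2071 × 499) / (1587 × 481) = 1033429 / 763347 = 1.35381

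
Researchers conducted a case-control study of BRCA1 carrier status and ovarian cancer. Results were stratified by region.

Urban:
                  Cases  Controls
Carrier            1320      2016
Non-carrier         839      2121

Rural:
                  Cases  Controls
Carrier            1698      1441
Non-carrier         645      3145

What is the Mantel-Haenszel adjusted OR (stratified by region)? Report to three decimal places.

OR_MH = Σ(aᵢdᵢ/nᵢ) / Σ(bᵢcᵢ/nᵢ), where nᵢ is the stratum total.
Stratum 1 (Urban): n = 6296; a·d/n = 1320·2121/6296 = 444.6823; b·c/n = 2016·839/6296 = 268.6506
Stratum 2 (Rural): n = 6929; a·d/n = 1698·3145/6929 = 770.7043; b·c/n = 1441·645/6929 = 134.1384
OR_MH = (444.6823 + 770.7043) / (268.6506 + 134.1384) = 1215.3866 / 402.7890 = 3.01743

3.017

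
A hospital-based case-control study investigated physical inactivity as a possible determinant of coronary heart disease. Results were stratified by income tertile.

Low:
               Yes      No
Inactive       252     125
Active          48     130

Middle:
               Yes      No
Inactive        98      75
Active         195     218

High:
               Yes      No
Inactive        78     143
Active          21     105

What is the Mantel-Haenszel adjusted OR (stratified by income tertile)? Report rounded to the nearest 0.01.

2.68

OR_MH = Σ(aᵢdᵢ/nᵢ) / Σ(bᵢcᵢ/nᵢ), where nᵢ is the stratum total.
Stratum 1 (Low): n = 555; a·d/n = 252·130/555 = 59.0270; b·c/n = 125·48/555 = 10.8108
Stratum 2 (Middle): n = 586; a·d/n = 98·218/586 = 36.4573; b·c/n = 75·195/586 = 24.9573
Stratum 3 (High): n = 347; a·d/n = 78·105/347 = 23.6023; b·c/n = 143·21/347 = 8.6542
OR_MH = (59.0270 + 36.4573 + 23.6023) / (10.8108 + 24.9573 + 8.6542) = 119.0867 / 44.4223 = 2.68078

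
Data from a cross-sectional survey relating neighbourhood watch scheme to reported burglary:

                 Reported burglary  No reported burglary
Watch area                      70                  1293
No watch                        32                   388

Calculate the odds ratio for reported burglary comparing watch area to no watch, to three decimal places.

Cells: a = 70, b = 1293, c = 32, d = 388.
OR = (a·d)/(b·c) = (70 × 388) / (1293 × 32) = 27160 / 41376 = 0.65642
Exposure is associated with lower odds of reported burglary (OR = 0.66 < 1).

0.656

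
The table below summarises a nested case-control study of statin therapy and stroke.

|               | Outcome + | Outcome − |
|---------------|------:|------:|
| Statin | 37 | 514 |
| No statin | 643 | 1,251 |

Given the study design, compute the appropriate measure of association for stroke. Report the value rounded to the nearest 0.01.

Cells: a = 37, b = 514, c = 643, d = 1251.
This is a nested case-control study: participants were sampled on outcome status, so risks in the source population cannot be estimated directly — relative risk is not valid here. The odds ratio is the appropriate measure.
OR = (a·d)/(b·c) = (37 × 1251) / (514 × 643) = 46287 / 330502 = 0.14005

0.14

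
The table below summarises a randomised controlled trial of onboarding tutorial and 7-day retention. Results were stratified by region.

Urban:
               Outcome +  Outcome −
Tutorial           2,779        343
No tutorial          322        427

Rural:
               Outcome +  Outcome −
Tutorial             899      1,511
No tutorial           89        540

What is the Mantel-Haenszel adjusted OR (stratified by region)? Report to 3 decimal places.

OR_MH = Σ(aᵢdᵢ/nᵢ) / Σ(bᵢcᵢ/nᵢ), where nᵢ is the stratum total.
Stratum 1 (Urban): n = 3871; a·d/n = 2779·427/3871 = 306.5443; b·c/n = 343·322/3871 = 28.5316
Stratum 2 (Rural): n = 3039; a·d/n = 899·540/3039 = 159.7433; b·c/n = 1511·89/3039 = 44.2511
OR_MH = (306.5443 + 159.7433) / (28.5316 + 44.2511) = 466.2876 / 72.7827 = 6.40657

6.407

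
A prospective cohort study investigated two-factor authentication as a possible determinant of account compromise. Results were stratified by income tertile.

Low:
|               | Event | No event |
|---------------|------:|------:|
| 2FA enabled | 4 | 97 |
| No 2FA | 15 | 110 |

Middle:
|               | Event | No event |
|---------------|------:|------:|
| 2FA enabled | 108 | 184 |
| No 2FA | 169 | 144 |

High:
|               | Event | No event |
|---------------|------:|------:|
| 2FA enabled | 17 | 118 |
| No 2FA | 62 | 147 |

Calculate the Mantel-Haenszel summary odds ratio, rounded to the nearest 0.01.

OR_MH = Σ(aᵢdᵢ/nᵢ) / Σ(bᵢcᵢ/nᵢ), where nᵢ is the stratum total.
Stratum 1 (Low): n = 226; a·d/n = 4·110/226 = 1.9469; b·c/n = 97·15/226 = 6.4381
Stratum 2 (Middle): n = 605; a·d/n = 108·144/605 = 25.7058; b·c/n = 184·169/605 = 51.3983
Stratum 3 (High): n = 344; a·d/n = 17·147/344 = 7.2645; b·c/n = 118·62/344 = 21.2674
OR_MH = (1.9469 + 25.7058 + 7.2645) / (6.4381 + 51.3983 + 21.2674) = 34.9172 / 79.1038 = 0.44141

0.44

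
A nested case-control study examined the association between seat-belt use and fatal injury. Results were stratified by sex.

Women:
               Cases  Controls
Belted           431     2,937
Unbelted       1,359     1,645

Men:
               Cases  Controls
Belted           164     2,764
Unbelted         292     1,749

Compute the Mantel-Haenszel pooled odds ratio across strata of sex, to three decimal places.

OR_MH = Σ(aᵢdᵢ/nᵢ) / Σ(bᵢcᵢ/nᵢ), where nᵢ is the stratum total.
Stratum 1 (Women): n = 6372; a·d/n = 431·1645/6372 = 111.2673; b·c/n = 2937·1359/6372 = 626.3941
Stratum 2 (Men): n = 4969; a·d/n = 164·1749/4969 = 57.7251; b·c/n = 2764·292/4969 = 162.4246
OR_MH = (111.2673 + 57.7251) / (626.3941 + 162.4246) = 168.9924 / 788.8187 = 0.21423

0.214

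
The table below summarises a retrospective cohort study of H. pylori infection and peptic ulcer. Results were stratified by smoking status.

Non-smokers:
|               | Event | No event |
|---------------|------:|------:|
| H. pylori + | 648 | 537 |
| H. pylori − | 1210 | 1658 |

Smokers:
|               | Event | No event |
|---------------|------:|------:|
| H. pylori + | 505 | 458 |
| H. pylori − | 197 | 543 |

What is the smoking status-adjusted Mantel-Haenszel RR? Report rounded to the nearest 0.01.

1.46

RR_MH = Σ(aᵢ·n₀ᵢ/nᵢ) / Σ(cᵢ·n₁ᵢ/nᵢ), with n₁ᵢ = aᵢ+bᵢ (exposed), n₀ᵢ = cᵢ+dᵢ (unexposed), nᵢ = n₁ᵢ+n₀ᵢ.
Stratum 1 (Non-smokers): n₁ = 1185, n₀ = 2868, n = 4053; a·n₀/n = 648·2868/4053 = 458.5403; c·n₁/n = 1210·1185/4053 = 353.7750
Stratum 2 (Smokers): n₁ = 963, n₀ = 740, n = 1703; a·n₀/n = 505·740/1703 = 219.4363; c·n₁/n = 197·963/1703 = 111.3981
RR_MH = (458.5403 + 219.4363) / (353.7750 + 111.3981) = 677.9766 / 465.1731 = 1.45747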